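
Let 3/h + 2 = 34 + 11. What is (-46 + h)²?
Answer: 3900625/1849 ≈ 2109.6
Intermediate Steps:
h = 3/43 (h = 3/(-2 + (34 + 11)) = 3/(-2 + 45) = 3/43 ≈ 0.069767)
(-46 + h)² = (-46 + 3/43)² = (-1975/43)² = 3900625/1849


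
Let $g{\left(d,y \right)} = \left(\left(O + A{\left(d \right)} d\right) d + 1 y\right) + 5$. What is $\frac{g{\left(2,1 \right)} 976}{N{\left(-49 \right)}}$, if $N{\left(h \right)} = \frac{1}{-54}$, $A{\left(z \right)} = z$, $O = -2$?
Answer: $-527040$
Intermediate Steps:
$N{\left(h \right)} = - \frac{1}{54}$
$g{\left(d,y \right)} = 5 + y + d \left(-2 + d^{2}\right)$ ($g{\left(d,y \right)} = \left(\left(-2 + d d\right) d + 1 y\right) + 5 = \left(\left(-2 + d^{2}\right) d + y\right) + 5 = \left(d \left(-2 + d^{2}\right) + y\right) + 5 = \left(y + d \left(-2 + d^{2}\right)\right) + 5 = 5 + y + d \left(-2 + d^{2}\right)$)
$\frac{g{\left(2,1 \right)} 976}{N{\left(-49 \right)}} = \frac{\left(5 + 1 + 2^{3} - 4\right) 976}{- \frac{1}{54}} = \left(5 + 1 + 8 - 4\right) 976 \left(-54\right) = 10 \cdot 976 \left(-54\right) = 9760 \left(-54\right) = -527040$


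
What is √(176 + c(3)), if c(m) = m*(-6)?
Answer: √158 ≈ 12.570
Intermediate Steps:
c(m) = -6*m
√(176 + c(3)) = √(176 - 6*3) = √(176 - 18) = √158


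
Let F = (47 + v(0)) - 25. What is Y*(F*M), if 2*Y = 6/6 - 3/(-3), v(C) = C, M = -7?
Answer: -154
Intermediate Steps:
F = 22 (F = (47 + 0) - 25 = 47 - 25 = 22)
Y = 1 (Y = (6/6 - 3/(-3))/2 = (6*(⅙) - 3*(-⅓))/2 = (1 + 1)/2 = (½)*2 = 1)
Y*(F*M) = 1*(22*(-7)) = 1*(-154) = -154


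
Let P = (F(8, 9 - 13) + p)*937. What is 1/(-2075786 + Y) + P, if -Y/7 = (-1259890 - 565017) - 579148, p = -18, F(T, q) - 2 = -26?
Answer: -580573781045/14752599 ≈ -39354.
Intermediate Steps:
F(T, q) = -24 (F(T, q) = 2 - 26 = -24)
Y = 16828385 (Y = -7*((-1259890 - 565017) - 579148) = -7*(-1824907 - 579148) = -7*(-2404055) = 16828385)
P = -39354 (P = (-24 - 18)*937 = -42*937 = -39354)
1/(-2075786 + Y) + P = 1/(-2075786 + 16828385) - 39354 = 1/14752599 - 39354 = -580573781045/14752599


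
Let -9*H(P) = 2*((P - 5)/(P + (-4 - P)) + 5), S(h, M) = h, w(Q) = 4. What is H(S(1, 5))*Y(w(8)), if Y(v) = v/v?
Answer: -4/3 ≈ -1.3333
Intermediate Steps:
Y(v) = 1
H(P) = -25/18 + P/18 (H(P) = -2*((P - 5)/(P + (-4 - P)) + 5)/9 = -2*((-5 + P)/(-4) + 5)/9 = -2*((-5 + P)*(-¼) + 5)/9 = -2*((5/4 - P/4) + 5)/9 = -2*(25/4 - P/4)/9 = -(25/2 - P/2)/9 = -25/18 + P/18)
H(S(1, 5))*Y(w(8)) = (-25/18 + (1/18)*1)*1 = (-25/18 + 1/18)*1 = -4/3*1 = -4/3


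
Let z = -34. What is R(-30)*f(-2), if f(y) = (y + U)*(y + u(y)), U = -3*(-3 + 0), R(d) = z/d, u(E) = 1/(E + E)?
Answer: -357/20 ≈ -17.850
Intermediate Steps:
u(E) = 1/(2*E)
R(d) = -34/d
U = 9 (U = -3*(-3) = 9)
f(y) = (9 + y)*(y + 1/(2*y)) (f(y) = (y + 9)*(y + 1/(2*y)) = (9 + y)*(y + 1/(2*y)))
R(-30)*f(-2) = (-34/(-30))*(½ + (-2)² + 9*(-2) + (9/2)/(-2)) = (-34*(-1/30))*(½ + 4 - 18 + (9/2)*(-½)) = 17*(½ + 4 - 18 - 9/4)/15 = (17/15)*(-63/4) = -357/20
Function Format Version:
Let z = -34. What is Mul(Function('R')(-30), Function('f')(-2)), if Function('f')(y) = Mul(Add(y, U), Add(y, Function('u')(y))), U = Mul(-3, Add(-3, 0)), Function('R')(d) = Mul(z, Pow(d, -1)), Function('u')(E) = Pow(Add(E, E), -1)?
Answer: Rational(-357, 20) ≈ -17.850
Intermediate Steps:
Function('u')(E) = Mul(Rational(1, 2), Pow(E, -1)) (Function('u')(E) = Pow(Mul(2, E), -1) = Mul(Rational(1, 2), Pow(E, -1)))
Function('R')(d) = Mul(-34, Pow(d, -1))
U = 9 (U = Mul(-3, -3) = 9)
Function('f')(y) = Mul(Add(9, y), Add(y, Mul(Rational(1, 2), Pow(y, -1)))) (Function('f')(y) = Mul(Add(y, 9), Add(y, Mul(Rational(1, 2), Pow(y, -1)))) = Mul(Add(9, y), Add(y, Mul(Rational(1, 2), Pow(y, -1)))))
Mul(Function('R')(-30), Function('f')(-2)) = Mul(Mul(-34, Pow(-30, -1)), Add(Rational(1, 2), Pow(-2, 2), Mul(9, -2), Mul(Rational(9, 2), Pow(-2, -1)))) = Mul(Mul(-34, Rational(-1, 30)), Add(Rational(1, 2), 4, -18, Mul(Rational(9, 2), Rational(-1, 2)))) = Mul(Rational(17, 15), Add(Rational(1, 2), 4, -18, Rational(-9, 4))) = Mul(Rational(17, 15), Rational(-63, 4)) = Rational(-357, 20)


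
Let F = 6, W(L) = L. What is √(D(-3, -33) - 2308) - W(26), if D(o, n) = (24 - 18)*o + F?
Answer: -26 + 4*I*√145 ≈ -26.0 + 48.166*I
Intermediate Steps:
D(o, n) = 6 + 6*o (D(o, n) = (24 - 18)*o + 6 = 6*o + 6 = 6 + 6*o)
√(D(-3, -33) - 2308) - W(26) = √((6 + 6*(-3)) - 2308) - 1*26 = √((6 - 18) - 2308) - 26 = √(-12 - 2308) - 26 = √(-2320) - 26 = 4*I*√145 - 26 = -26 + 4*I*√145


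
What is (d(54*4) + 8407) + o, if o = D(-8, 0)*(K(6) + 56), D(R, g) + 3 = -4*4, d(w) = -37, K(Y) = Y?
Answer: 7192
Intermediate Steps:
D(R, g) = -19 (D(R, g) = -3 - 4*4 = -3 - 16 = -19)
o = -1178 (o = -19*(6 + 56) = -19*62 = -1178)
(d(54*4) + 8407) + o = (-37 + 8407) - 1178 = 8370 - 1178 = 7192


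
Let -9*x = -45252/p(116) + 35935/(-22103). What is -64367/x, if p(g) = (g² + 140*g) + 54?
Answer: -190464471358875/1034635603 ≈ -1.8409e+5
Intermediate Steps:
p(g) = 54 + g² + 140*g
x = 1034635603/2959039125 (x = -(-45252/(54 + 116² + 140*116) + 35935/(-22103))/9 = -(-45252/(54 + 13456 + 16240) + 35935*(-1/22103))/9 = -(-45252/29750 - 35935/22103)/9 = -(-45252*1/29750 - 35935/22103)/9 = -(-22626/14875 - 35935/22103)/9 = -⅑*(-1034635603/328782125) = 1034635603/2959039125 ≈ 0.34965)
-64367/x = -64367/1034635603/2959039125 = -64367*2959039125/1034635603 = -190464471358875/1034635603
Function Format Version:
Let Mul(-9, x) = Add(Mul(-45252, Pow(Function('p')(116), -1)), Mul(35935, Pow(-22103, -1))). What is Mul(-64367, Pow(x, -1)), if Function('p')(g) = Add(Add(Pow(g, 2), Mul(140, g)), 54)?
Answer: Rational(-190464471358875, 1034635603) ≈ -1.8409e+5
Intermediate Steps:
Function('p')(g) = Add(54, Pow(g, 2), Mul(140, g))
x = Rational(1034635603, 2959039125) (x = Mul(Rational(-1, 9), Add(Mul(-45252, Pow(Add(54, Pow(116, 2), Mul(140, 116)), -1)), Mul(35935, Pow(-22103, -1)))) = Mul(Rational(-1, 9), Add(Mul(-45252, Pow(Add(54, 13456, 16240), -1)), Mul(35935, Rational(-1, 22103)))) = Mul(Rational(-1, 9), Add(Mul(-45252, Pow(29750, -1)), Rational(-35935, 22103))) = Mul(Rational(-1, 9), Add(Mul(-45252, Rational(1, 29750)), Rational(-35935, 22103))) = Mul(Rational(-1, 9), Add(Rational(-22626, 14875), Rational(-35935, 22103))) = Mul(Rational(-1, 9), Rational(-1034635603, 328782125)) = Rational(1034635603, 2959039125) ≈ 0.34965)
Mul(-64367, Pow(x, -1)) = Mul(-64367, Pow(Rational(1034635603, 2959039125), -1)) = Mul(-64367, Rational(2959039125, 1034635603)) = Rational(-190464471358875, 1034635603)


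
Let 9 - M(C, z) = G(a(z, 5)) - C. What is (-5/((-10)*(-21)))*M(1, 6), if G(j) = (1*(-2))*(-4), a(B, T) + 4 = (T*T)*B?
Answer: -1/21 ≈ -0.047619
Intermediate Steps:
a(B, T) = -4 + B*T**2 (a(B, T) = -4 + (T*T)*B = -4 + T**2*B = -4 + B*T**2)
G(j) = 8 (G(j) = -2*(-4) = 8)
M(C, z) = 1 + C (M(C, z) = 9 - (8 - C) = 9 + (-8 + C) = 1 + C)
(-5/((-10)*(-21)))*M(1, 6) = (-5/((-10)*(-21)))*(1 + 1) = -(-1)*(-1)/(2*21)*2 = -5*1/210*2 = -1/42*2 = -1/21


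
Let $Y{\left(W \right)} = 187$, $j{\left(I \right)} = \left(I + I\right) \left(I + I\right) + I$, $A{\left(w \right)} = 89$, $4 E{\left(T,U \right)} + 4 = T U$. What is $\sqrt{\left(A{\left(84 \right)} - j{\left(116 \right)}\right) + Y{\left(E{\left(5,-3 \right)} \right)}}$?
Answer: $4 i \sqrt{3354} \approx 231.66 i$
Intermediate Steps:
$E{\left(T,U \right)} = -1 + \frac{T U}{4}$
$j{\left(I \right)} = I + 4 I^{2}$ ($j{\left(I \right)} = 2 I 2 I + I = 4 I^{2} + I = I + 4 I^{2}$)
$\sqrt{\left(A{\left(84 \right)} - j{\left(116 \right)}\right) + Y{\left(E{\left(5,-3 \right)} \right)}} = \sqrt{\left(89 - 116 \left(1 + 4 \cdot 116\right)\right) + 187} = \sqrt{\left(89 - 116 \left(1 + 464\right)\right) + 187} = \sqrt{\left(89 - 116 \cdot 465\right) + 187} = \sqrt{\left(89 - 53940\right) + 187} = \sqrt{-53851 + 187} = \sqrt{-53664} = 4 i \sqrt{3354}$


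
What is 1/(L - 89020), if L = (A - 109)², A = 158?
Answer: -1/86619 ≈ -1.1545e-5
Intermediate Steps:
L = 2401 (L = (158 - 109)² = 49² = 2401)
1/(L - 89020) = 1/(2401 - 89020) = 1/(-86619) = -1/86619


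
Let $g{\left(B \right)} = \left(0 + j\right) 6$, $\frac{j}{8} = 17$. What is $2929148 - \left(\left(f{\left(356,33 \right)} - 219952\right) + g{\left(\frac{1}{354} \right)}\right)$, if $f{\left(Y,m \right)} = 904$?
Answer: $3147380$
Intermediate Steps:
$j = 136$ ($j = 8 \cdot 17 = 136$)
$g{\left(B \right)} = 816$ ($g{\left(B \right)} = \left(0 + 136\right) 6 = 136 \cdot 6 = 816$)
$2929148 - \left(\left(f{\left(356,33 \right)} - 219952\right) + g{\left(\frac{1}{354} \right)}\right) = 2929148 - \left(\left(904 - 219952\right) + 816\right) = 2929148 - \left(-219048 + 816\right) = 2929148 - -218232 = 2929148 + 218232 = 3147380$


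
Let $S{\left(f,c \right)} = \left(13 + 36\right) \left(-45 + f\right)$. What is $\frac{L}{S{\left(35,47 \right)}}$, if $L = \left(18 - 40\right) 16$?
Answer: $\frac{176}{245} \approx 0.71837$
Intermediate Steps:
$S{\left(f,c \right)} = -2205 + 49 f$ ($S{\left(f,c \right)} = 49 \left(-45 + f\right) = -2205 + 49 f$)
$L = -352$ ($L = \left(-22\right) 16 = -352$)
$\frac{L}{S{\left(35,47 \right)}} = - \frac{352}{-2205 + 49 \cdot 35} = - \frac{352}{-2205 + 1715} = - \frac{352}{-490} = \left(-352\right) \left(- \frac{1}{490}\right) = \frac{176}{245}$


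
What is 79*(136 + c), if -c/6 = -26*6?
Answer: 84688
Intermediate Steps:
c = 936 (c = -(-156)*6 = -6*(-156) = 936)
79*(136 + c) = 79*(136 + 936) = 79*1072 = 84688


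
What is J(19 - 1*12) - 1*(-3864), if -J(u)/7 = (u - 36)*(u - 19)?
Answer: 1428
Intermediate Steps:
J(u) = -7*(-36 + u)*(-19 + u) (J(u) = -7*(u - 36)*(u - 19) = -7*(-36 + u)*(-19 + u))
J(19 - 1*12) - 1*(-3864) = (-4788 - 7*(19 - 1*12)² + 385*(19 - 1*12)) - 1*(-3864) = (-4788 - 7*(19 - 12)² + 385*(19 - 12)) + 3864 = (-4788 - 7*7² + 385*7) + 3864 = (-4788 - 7*49 + 2695) + 3864 = (-4788 - 343 + 2695) + 3864 = -2436 + 3864 = 1428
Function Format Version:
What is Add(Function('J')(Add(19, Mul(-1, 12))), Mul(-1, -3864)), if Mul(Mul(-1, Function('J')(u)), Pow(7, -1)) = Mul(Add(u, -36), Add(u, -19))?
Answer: 1428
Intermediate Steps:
Function('J')(u) = Mul(-7, Add(-36, u), Add(-19, u)) (Function('J')(u) = Mul(-7, Mul(Add(u, -36), Add(u, -19))) = Mul(-7, Mul(Add(-36, u), Add(-19, u))) = Mul(-7, Add(-36, u), Add(-19, u)))
Add(Function('J')(Add(19, Mul(-1, 12))), Mul(-1, -3864)) = Add(Add(-4788, Mul(-7, Pow(Add(19, Mul(-1, 12)), 2)), Mul(385, Add(19, Mul(-1, 12)))), Mul(-1, -3864)) = Add(Add(-4788, Mul(-7, Pow(Add(19, -12), 2)), Mul(385, Add(19, -12))), 3864) = Add(Add(-4788, Mul(-7, Pow(7, 2)), Mul(385, 7)), 3864) = Add(Add(-4788, Mul(-7, 49), 2695), 3864) = Add(Add(-4788, -343, 2695), 3864) = Add(-2436, 3864) = 1428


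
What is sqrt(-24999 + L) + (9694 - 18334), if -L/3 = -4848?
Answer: -8640 + I*sqrt(10455) ≈ -8640.0 + 102.25*I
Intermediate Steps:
L = 14544 (L = -3*(-4848) = 14544)
sqrt(-24999 + L) + (9694 - 18334) = sqrt(-24999 + 14544) + (9694 - 18334) = sqrt(-10455) - 8640 = I*sqrt(10455) - 8640 = -8640 + I*sqrt(10455)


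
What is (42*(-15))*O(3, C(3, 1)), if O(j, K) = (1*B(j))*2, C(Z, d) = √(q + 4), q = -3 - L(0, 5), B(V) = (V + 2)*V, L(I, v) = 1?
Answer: -18900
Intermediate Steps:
B(V) = V*(2 + V) (B(V) = (2 + V)*V = V*(2 + V))
q = -4 (q = -3 - 1*1 = -3 - 1 = -4)
C(Z, d) = 0 (C(Z, d) = √(-4 + 4) = √0 = 0)
O(j, K) = 2*j*(2 + j) (O(j, K) = (1*(j*(2 + j)))*2 = (j*(2 + j))*2 = 2*j*(2 + j))
(42*(-15))*O(3, C(3, 1)) = (42*(-15))*(2*3*(2 + 3)) = -1260*3*5 = -630*30 = -18900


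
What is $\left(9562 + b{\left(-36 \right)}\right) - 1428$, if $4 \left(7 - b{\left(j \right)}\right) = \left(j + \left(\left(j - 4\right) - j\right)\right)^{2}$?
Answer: $7741$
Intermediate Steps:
$b{\left(j \right)} = 7 - \frac{\left(-4 + j\right)^{2}}{4}$ ($b{\left(j \right)} = 7 - \frac{\left(j + \left(\left(j - 4\right) - j\right)\right)^{2}}{4} = 7 - \frac{\left(j + \left(\left(-4 + j\right) - j\right)\right)^{2}}{4} = 7 - \frac{\left(j - 4\right)^{2}}{4} = 7 - \frac{\left(-4 + j\right)^{2}}{4}$)
$\left(9562 + b{\left(-36 \right)}\right) - 1428 = \left(9562 + \left(7 - \frac{\left(-4 - 36\right)^{2}}{4}\right)\right) - 1428 = \left(9562 + \left(7 - \frac{\left(-40\right)^{2}}{4}\right)\right) - 1428 = \left(9562 + \left(7 - 400\right)\right) - 1428 = \left(9562 - 393\right) - 1428 = 9169 - 1428 = 7741$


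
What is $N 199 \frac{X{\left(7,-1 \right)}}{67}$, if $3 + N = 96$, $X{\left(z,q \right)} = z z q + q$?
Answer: $- \frac{925350}{67} \approx -13811.0$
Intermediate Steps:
$X{\left(z,q \right)} = q + q z^{2}$ ($X{\left(z,q \right)} = z^{2} q + q = q z^{2} + q = q + q z^{2}$)
$N = 93$ ($N = -3 + 96 = 93$)
$N 199 \frac{X{\left(7,-1 \right)}}{67} = 93 \cdot 199 \frac{\left(-1\right) \left(1 + 7^{2}\right)}{67} = 18507 - (1 + 49) \frac{1}{67} = 18507 \left(-1\right) 50 \cdot \frac{1}{67} = 18507 \left(\left(-50\right) \frac{1}{67}\right) = 18507 \left(- \frac{50}{67}\right) = - \frac{925350}{67}$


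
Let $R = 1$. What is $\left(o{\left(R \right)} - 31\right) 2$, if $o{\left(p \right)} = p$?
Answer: $-60$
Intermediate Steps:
$\left(o{\left(R \right)} - 31\right) 2 = \left(1 - 31\right) 2 = \left(-30\right) 2 = -60$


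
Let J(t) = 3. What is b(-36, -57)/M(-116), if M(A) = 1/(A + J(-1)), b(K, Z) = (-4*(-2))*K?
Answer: 32544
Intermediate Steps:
b(K, Z) = 8*K
M(A) = 1/(3 + A) (M(A) = 1/(A + 3) = 1/(3 + A))
b(-36, -57)/M(-116) = (8*(-36))/(1/(3 - 116)) = -288/(1/(-113)) = -288/(-1/113) = -288*(-113) = 32544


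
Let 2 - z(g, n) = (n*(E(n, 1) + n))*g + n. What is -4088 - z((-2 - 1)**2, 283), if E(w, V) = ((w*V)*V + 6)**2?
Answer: 213444981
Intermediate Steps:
E(w, V) = (6 + w*V**2)**2 (E(w, V) = ((V*w)*V + 6)**2 = (w*V**2 + 6)**2 = (6 + w*V**2)**2)
z(g, n) = 2 - n - g*n*(n + (6 + n)**2) (z(g, n) = 2 - ((n*((6 + n*1**2)**2 + n))*g + n) = 2 - ((n*((6 + n*1)**2 + n))*g + n) = 2 - ((n*((6 + n)**2 + n))*g + n) = 2 - ((n*(n + (6 + n)**2))*g + n) = 2 - (g*n*(n + (6 + n)**2) + n) = 2 - (n + g*n*(n + (6 + n)**2)) = 2 + (-n - g*n*(n + (6 + n)**2)) = 2 - n - g*n*(n + (6 + n)**2))
-4088 - z((-2 - 1)**2, 283) = -4088 - (2 - 1*283 - 1*(-2 - 1)**2*283**2 - 1*(-2 - 1)**2*283*(6 + 283)**2) = -4088 - (2 - 283 - 1*(-3)**2*80089 - 1*(-3)**2*283*289**2) = -4088 - (2 - 283 - 1*9*80089 - 1*9*283*83521) = -4088 - (2 - 283 - 720801 - 212727987) = -4088 - 1*(-213449069) = -4088 + 213449069 = 213444981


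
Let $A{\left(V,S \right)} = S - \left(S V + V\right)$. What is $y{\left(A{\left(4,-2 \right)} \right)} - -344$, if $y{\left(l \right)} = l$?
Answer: $346$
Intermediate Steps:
$A{\left(V,S \right)} = S - V - S V$ ($A{\left(V,S \right)} = S - \left(V + S V\right) = S - V - S V$)
$y{\left(A{\left(4,-2 \right)} \right)} - -344 = \left(-2 - 4 - \left(-2\right) 4\right) - -344 = \left(-2 - 4 + 8\right) + 344 = 2 + 344 = 346$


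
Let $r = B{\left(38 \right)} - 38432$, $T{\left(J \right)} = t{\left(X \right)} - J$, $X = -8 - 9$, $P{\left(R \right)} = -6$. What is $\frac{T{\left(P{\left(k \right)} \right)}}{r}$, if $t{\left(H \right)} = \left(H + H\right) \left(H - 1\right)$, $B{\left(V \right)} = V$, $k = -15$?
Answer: $- \frac{103}{6399} \approx -0.016096$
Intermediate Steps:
$X = -17$ ($X = -8 - 9 = -17$)
$t{\left(H \right)} = 2 H \left(-1 + H\right)$
$T{\left(J \right)} = 612 - J$ ($T{\left(J \right)} = 2 \left(-17\right) \left(-1 - 17\right) - J = 2 \left(-17\right) \left(-18\right) - J = 612 - J$)
$r = -38394$ ($r = 38 - 38432 = -38394$)
$\frac{T{\left(P{\left(k \right)} \right)}}{r} = \frac{612 - -6}{-38394} = \left(612 + 6\right) \left(- \frac{1}{38394}\right) = 618 \left(- \frac{1}{38394}\right) = - \frac{103}{6399}$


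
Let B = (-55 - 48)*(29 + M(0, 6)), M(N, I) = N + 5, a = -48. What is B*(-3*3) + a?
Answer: 31470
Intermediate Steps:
M(N, I) = 5 + N
B = -3502 (B = (-55 - 48)*(29 + (5 + 0)) = -103*(29 + 5) = -103*34 = -3502)
B*(-3*3) + a = -(-10506)*3 - 48 = -3502*(-9) - 48 = 31518 - 48 = 31470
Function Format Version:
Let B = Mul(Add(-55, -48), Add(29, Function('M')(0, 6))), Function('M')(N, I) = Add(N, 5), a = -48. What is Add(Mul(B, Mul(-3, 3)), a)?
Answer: 31470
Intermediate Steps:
Function('M')(N, I) = Add(5, N)
B = -3502 (B = Mul(Add(-55, -48), Add(29, Add(5, 0))) = Mul(-103, Add(29, 5)) = Mul(-103, 34) = -3502)
Add(Mul(B, Mul(-3, 3)), a) = Add(Mul(-3502, Mul(-3, 3)), -48) = Add(Mul(-3502, -9), -48) = Add(31518, -48) = 31470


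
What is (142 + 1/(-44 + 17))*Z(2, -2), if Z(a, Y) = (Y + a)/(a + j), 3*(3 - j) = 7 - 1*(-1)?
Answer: 0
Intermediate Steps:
j = 1/3 (j = 3 - (7 - 1*(-1))/3 = 3 - (7 + 1)/3 = 3 - 1/3*8 = 3 - 8/3 = 1/3 ≈ 0.33333)
Z(a, Y) = (Y + a)/(1/3 + a) (Z(a, Y) = (Y + a)/(a + 1/3) = (Y + a)/(1/3 + a))
(142 + 1/(-44 + 17))*Z(2, -2) = (142 + 1/(-44 + 17))*(3*(-2 + 2)/(1 + 3*2)) = (142 + 1/(-27))*(3*0/(1 + 6)) = (142 - 1/27)*(3*0/7) = 3833*(3*(1/7)*0)/27 = (3833/27)*0 = 0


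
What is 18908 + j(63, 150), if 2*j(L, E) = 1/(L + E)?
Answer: 8054809/426 ≈ 18908.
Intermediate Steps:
j(L, E) = 1/(2*(E + L)) (j(L, E) = 1/(2*(L + E)) = 1/(2*(E + L)))
18908 + j(63, 150) = 18908 + 1/(2*(150 + 63)) = 18908 + (½)/213 = 18908 + (½)*(1/213) = 18908 + 1/426 = 8054809/426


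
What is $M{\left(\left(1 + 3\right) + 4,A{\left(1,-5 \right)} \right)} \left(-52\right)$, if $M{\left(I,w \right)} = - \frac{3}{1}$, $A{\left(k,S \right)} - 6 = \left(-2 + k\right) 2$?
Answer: $156$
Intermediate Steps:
$A{\left(k,S \right)} = 2 + 2 k$ ($A{\left(k,S \right)} = 6 + \left(-2 + k\right) 2 = 6 + \left(-4 + 2 k\right) = 2 + 2 k$)
$M{\left(I,w \right)} = -3$ ($M{\left(I,w \right)} = \left(-3\right) 1 = -3$)
$M{\left(\left(1 + 3\right) + 4,A{\left(1,-5 \right)} \right)} \left(-52\right) = \left(-3\right) \left(-52\right) = 156$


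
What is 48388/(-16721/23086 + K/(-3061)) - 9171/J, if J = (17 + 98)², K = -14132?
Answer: 45219020016869359/3637779206475 ≈ 12430.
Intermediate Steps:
J = 13225 (J = 115² = 13225)
48388/(-16721/23086 + K/(-3061)) - 9171/J = 48388/(-16721/23086 - 14132/(-3061)) - 9171/13225 = 48388/(-16721*1/23086 - 14132*(-1/3061)) - 9171*1/13225 = 48388/(-16721/23086 + 14132/3061) - 9171/13225 = 48388/(275068371/70666246) - 9171/13225 = 48388*(70666246/275068371) - 9171/13225 = 3419398311448/275068371 - 9171/13225 = 45219020016869359/3637779206475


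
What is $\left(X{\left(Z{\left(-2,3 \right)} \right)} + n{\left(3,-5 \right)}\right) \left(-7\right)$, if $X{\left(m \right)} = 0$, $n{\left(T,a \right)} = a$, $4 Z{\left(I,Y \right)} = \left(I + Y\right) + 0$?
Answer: $35$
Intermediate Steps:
$Z{\left(I,Y \right)} = \frac{I}{4} + \frac{Y}{4}$ ($Z{\left(I,Y \right)} = \frac{\left(I + Y\right) + 0}{4} = \frac{I + Y}{4} = \frac{I}{4} + \frac{Y}{4}$)
$\left(X{\left(Z{\left(-2,3 \right)} \right)} + n{\left(3,-5 \right)}\right) \left(-7\right) = \left(0 - 5\right) \left(-7\right) = \left(-5\right) \left(-7\right) = 35$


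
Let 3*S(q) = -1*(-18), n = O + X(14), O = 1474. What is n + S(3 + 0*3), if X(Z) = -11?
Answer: 1469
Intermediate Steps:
n = 1463 (n = 1474 - 11 = 1463)
S(q) = 6 (S(q) = (-1*(-18))/3 = (⅓)*18 = 6)
n + S(3 + 0*3) = 1463 + 6 = 1469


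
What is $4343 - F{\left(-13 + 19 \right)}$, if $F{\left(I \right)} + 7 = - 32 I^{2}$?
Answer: $5502$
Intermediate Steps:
$F{\left(I \right)} = -7 - 32 I^{2}$
$4343 - F{\left(-13 + 19 \right)} = 4343 - \left(-7 - 32 \left(-13 + 19\right)^{2}\right) = 4343 - \left(-7 - 32 \cdot 6^{2}\right) = 4343 - \left(-7 - 1152\right) = 4343 - -1159 = 4343 + 1159 = 5502$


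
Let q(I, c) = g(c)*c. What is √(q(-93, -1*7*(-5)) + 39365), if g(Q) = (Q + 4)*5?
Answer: √46190 ≈ 214.92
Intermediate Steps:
g(Q) = 20 + 5*Q (g(Q) = (4 + Q)*5 = 20 + 5*Q)
q(I, c) = c*(20 + 5*c) (q(I, c) = (20 + 5*c)*c = c*(20 + 5*c))
√(q(-93, -1*7*(-5)) + 39365) = √(5*(-1*7*(-5))*(4 - 1*7*(-5)) + 39365) = √(5*(-7*(-5))*(4 - 7*(-5)) + 39365) = √(5*35*(4 + 35) + 39365) = √(5*35*39 + 39365) = √(6825 + 39365) = √46190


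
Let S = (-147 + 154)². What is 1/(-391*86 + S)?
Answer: -1/33577 ≈ -2.9782e-5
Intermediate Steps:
S = 49 (S = 7² = 49)
1/(-391*86 + S) = 1/(-391*86 + 49) = 1/(-33626 + 49) = 1/(-33577) = -1/33577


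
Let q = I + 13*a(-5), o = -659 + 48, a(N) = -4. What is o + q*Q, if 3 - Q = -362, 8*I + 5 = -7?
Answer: -40277/2 ≈ -20139.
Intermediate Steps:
I = -3/2 (I = -5/8 + (1/8)*(-7) = -5/8 - 7/8 = -3/2 ≈ -1.5000)
Q = 365 (Q = 3 - 1*(-362) = 3 + 362 = 365)
o = -611
q = -107/2 (q = -3/2 + 13*(-4) = -3/2 - 52 = -107/2 ≈ -53.500)
o + q*Q = -611 - 107/2*365 = -611 - 39055/2 = -40277/2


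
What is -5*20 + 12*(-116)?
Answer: -1492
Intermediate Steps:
-5*20 + 12*(-116) = -100 - 1392 = -1492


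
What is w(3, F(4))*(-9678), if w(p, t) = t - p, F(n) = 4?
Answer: -9678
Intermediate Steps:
w(3, F(4))*(-9678) = (4 - 1*3)*(-9678) = (4 - 3)*(-9678) = 1*(-9678) = -9678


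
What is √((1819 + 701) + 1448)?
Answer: 8*√62 ≈ 62.992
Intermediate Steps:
√((1819 + 701) + 1448) = √(2520 + 1448) = √3968 = 8*√62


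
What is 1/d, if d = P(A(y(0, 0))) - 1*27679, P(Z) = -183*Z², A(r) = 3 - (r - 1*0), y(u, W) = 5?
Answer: -1/28411 ≈ -3.5198e-5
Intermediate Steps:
A(r) = 3 - r (A(r) = 3 - (r + 0) = 3 - r)
d = -28411 (d = -183*(3 - 1*5)² - 1*27679 = -183*(3 - 5)² - 27679 = -183*(-2)² - 27679 = -183*4 - 27679 = -732 - 27679 = -28411)
1/d = 1/(-28411) = -1/28411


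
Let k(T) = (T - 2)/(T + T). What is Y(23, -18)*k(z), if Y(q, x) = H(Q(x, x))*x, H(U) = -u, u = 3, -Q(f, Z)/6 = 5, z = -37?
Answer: 1053/37 ≈ 28.459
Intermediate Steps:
Q(f, Z) = -30 (Q(f, Z) = -6*5 = -30)
H(U) = -3 (H(U) = -1*3 = -3)
Y(q, x) = -3*x
k(T) = (-2 + T)/(2*T) (k(T) = (-2 + T)/((2*T)) = (-2 + T)*(1/(2*T)) = (-2 + T)/(2*T))
Y(23, -18)*k(z) = (-3*(-18))*((½)*(-2 - 37)/(-37)) = 54*((½)*(-1/37)*(-39)) = 54*(39/74) = 1053/37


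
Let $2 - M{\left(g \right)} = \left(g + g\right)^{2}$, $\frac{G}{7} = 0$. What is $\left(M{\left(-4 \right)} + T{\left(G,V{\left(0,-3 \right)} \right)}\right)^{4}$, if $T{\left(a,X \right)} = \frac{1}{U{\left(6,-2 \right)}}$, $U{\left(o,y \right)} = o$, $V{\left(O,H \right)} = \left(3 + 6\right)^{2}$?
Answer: $\frac{18945044881}{1296} \approx 1.4618 \cdot 10^{7}$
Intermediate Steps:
$V{\left(O,H \right)} = 81$ ($V{\left(O,H \right)} = 9^{2} = 81$)
$G = 0$ ($G = 7 \cdot 0 = 0$)
$T{\left(a,X \right)} = \frac{1}{6}$
$M{\left(g \right)} = 2 - 4 g^{2}$ ($M{\left(g \right)} = 2 - \left(g + g\right)^{2} = 2 - \left(2 g\right)^{2} = 2 - 4 g^{2}$)
$\left(M{\left(-4 \right)} + T{\left(G,V{\left(0,-3 \right)} \right)}\right)^{4} = \left(\left(2 - 4 \left(-4\right)^{2}\right) + \frac{1}{6}\right)^{4} = \left(\left(2 - 64\right) + \frac{1}{6}\right)^{4} = \left(-62 + \frac{1}{6}\right)^{4} = \left(- \frac{371}{6}\right)^{4} = \frac{18945044881}{1296}$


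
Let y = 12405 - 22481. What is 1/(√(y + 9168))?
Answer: -I*√227/454 ≈ -0.033186*I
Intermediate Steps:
y = -10076
1/(√(y + 9168)) = 1/(√(-10076 + 9168)) = 1/(√(-908)) = 1/(2*I*√227) = -I*√227/454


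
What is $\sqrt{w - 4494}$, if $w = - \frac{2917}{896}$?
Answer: $\frac{i \sqrt{56413574}}{112} \approx 67.062 i$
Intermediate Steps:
$w = - \frac{2917}{896}$ ($w = \left(-2917\right) \frac{1}{896} = - \frac{2917}{896} \approx -3.2556$)
$\sqrt{w - 4494} = \sqrt{- \frac{2917}{896} - 4494} = \sqrt{- \frac{4029541}{896}} = \frac{i \sqrt{56413574}}{112}$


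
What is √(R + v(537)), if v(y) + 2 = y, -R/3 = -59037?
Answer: √177646 ≈ 421.48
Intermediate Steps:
R = 177111 (R = -3*(-59037) = 177111)
v(y) = -2 + y
√(R + v(537)) = √(177111 + (-2 + 537)) = √(177111 + 535) = √177646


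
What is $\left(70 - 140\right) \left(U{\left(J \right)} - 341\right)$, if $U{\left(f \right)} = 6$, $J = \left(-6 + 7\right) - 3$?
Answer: $23450$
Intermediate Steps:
$J = -2$ ($J = 1 - 3 = -2$)
$\left(70 - 140\right) \left(U{\left(J \right)} - 341\right) = \left(70 - 140\right) \left(6 - 341\right) = \left(-70\right) \left(-335\right) = 23450$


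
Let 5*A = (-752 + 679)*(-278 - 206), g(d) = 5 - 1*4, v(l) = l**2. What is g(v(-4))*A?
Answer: 35332/5 ≈ 7066.4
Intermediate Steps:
g(d) = 1 (g(d) = 5 - 4 = 1)
A = 35332/5 (A = ((-752 + 679)*(-278 - 206))/5 = (-73*(-484))/5 = (1/5)*35332 = 35332/5 ≈ 7066.4)
g(v(-4))*A = 1*(35332/5) = 35332/5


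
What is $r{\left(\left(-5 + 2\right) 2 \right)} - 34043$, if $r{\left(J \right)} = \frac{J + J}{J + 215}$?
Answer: $- \frac{7114999}{209} \approx -34043.0$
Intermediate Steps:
$r{\left(J \right)} = \frac{2 J}{215 + J}$
$r{\left(\left(-5 + 2\right) 2 \right)} - 34043 = \frac{2 \left(-5 + 2\right) 2}{215 + \left(-5 + 2\right) 2} - 34043 = \frac{2 \left(\left(-3\right) 2\right)}{215 - 6} - 34043 = 2 \left(-6\right) \frac{1}{215 - 6} - 34043 = 2 \left(-6\right) \frac{1}{209} - 34043 = - \frac{12}{209} - 34043 = - \frac{7114999}{209}$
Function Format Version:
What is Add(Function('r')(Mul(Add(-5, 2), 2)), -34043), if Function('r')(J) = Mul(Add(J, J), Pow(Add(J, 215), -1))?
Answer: Rational(-7114999, 209) ≈ -34043.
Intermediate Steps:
Function('r')(J) = Mul(2, J, Pow(Add(215, J), -1)) (Function('r')(J) = Mul(Mul(2, J), Pow(Add(215, J), -1)) = Mul(2, J, Pow(Add(215, J), -1)))
Add(Function('r')(Mul(Add(-5, 2), 2)), -34043) = Add(Mul(2, Mul(Add(-5, 2), 2), Pow(Add(215, Mul(Add(-5, 2), 2)), -1)), -34043) = Add(Mul(2, Mul(-3, 2), Pow(Add(215, Mul(-3, 2)), -1)), -34043) = Add(Mul(2, -6, Pow(Add(215, -6), -1)), -34043) = Add(Mul(2, -6, Pow(209, -1)), -34043) = Add(Mul(2, -6, Rational(1, 209)), -34043) = Add(Rational(-12, 209), -34043) = Rational(-7114999, 209)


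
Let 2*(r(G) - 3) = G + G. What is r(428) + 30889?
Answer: 31320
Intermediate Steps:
r(G) = 3 + G (r(G) = 3 + (G + G)/2 = 3 + (2*G)/2 = 3 + G)
r(428) + 30889 = (3 + 428) + 30889 = 431 + 30889 = 31320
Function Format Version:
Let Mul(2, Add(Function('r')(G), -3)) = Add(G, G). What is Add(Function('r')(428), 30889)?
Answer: 31320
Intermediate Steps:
Function('r')(G) = Add(3, G) (Function('r')(G) = Add(3, Mul(Rational(1, 2), Add(G, G))) = Add(3, Mul(Rational(1, 2), Mul(2, G))) = Add(3, G))
Add(Function('r')(428), 30889) = Add(Add(3, 428), 30889) = Add(431, 30889) = 31320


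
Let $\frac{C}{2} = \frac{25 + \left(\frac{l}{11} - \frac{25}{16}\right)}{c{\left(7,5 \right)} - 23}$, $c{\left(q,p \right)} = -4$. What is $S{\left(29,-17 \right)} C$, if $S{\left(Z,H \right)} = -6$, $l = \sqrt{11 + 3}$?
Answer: $\frac{125}{12} + \frac{4 \sqrt{14}}{99} \approx 10.568$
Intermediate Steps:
$l = \sqrt{14} \approx 3.7417$
$C = - \frac{125}{72} - \frac{2 \sqrt{14}}{297}$ ($C = 2 \frac{25 - \left(\frac{25}{16} - \frac{\sqrt{14}}{11}\right)}{-4 - 23} = 2 \frac{25 - \left(\frac{25}{16} - \sqrt{14} \cdot \frac{1}{11}\right)}{-27} = 2 \left(25 - \left(\frac{25}{16} - \frac{\sqrt{14}}{11}\right)\right) \left(- \frac{1}{27}\right) = 2 \left(\frac{375}{16} + \frac{\sqrt{14}}{11}\right) \left(- \frac{1}{27}\right) = 2 \left(- \frac{125}{144} - \frac{\sqrt{14}}{297}\right) = - \frac{125}{72} - \frac{2 \sqrt{14}}{297} \approx -1.7613$)
$S{\left(29,-17 \right)} C = - 6 \left(- \frac{125}{72} - \frac{2 \sqrt{14}}{297}\right) = \frac{125}{12} + \frac{4 \sqrt{14}}{99}$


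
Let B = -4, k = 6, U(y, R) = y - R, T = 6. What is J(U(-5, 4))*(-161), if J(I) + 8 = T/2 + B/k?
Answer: 2737/3 ≈ 912.33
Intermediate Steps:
J(I) = -17/3 (J(I) = -8 + (6/2 - 4/6) = -8 + (6*(1/2) - 4*1/6) = -8 + (3 - 2/3) = -8 + 7/3 = -17/3)
J(U(-5, 4))*(-161) = -17/3*(-161) = 2737/3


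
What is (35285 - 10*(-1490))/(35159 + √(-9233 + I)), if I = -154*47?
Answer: 1764454415/1236171752 - 50185*I*√16471/1236171752 ≈ 1.4274 - 0.0052102*I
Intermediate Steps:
I = -7238
(35285 - 10*(-1490))/(35159 + √(-9233 + I)) = (35285 - 10*(-1490))/(35159 + √(-9233 - 7238)) = (35285 + 14900)/(35159 + √(-16471)) = 50185/(35159 + I*√16471)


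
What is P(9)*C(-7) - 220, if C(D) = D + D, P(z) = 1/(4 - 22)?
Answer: -1973/9 ≈ -219.22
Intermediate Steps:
P(z) = -1/18 (P(z) = 1/(-18) = -1/18)
C(D) = 2*D
P(9)*C(-7) - 220 = -(-7)/9 - 220 = -1/18*(-14) - 220 = 7/9 - 220 = -1973/9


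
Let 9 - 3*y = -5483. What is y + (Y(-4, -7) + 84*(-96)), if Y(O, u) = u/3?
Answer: -18707/3 ≈ -6235.7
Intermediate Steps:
Y(O, u) = u/3 (Y(O, u) = u*(⅓) = u/3)
y = 5492/3 (y = 3 - ⅓*(-5483) = 3 + 5483/3 = 5492/3 ≈ 1830.7)
y + (Y(-4, -7) + 84*(-96)) = 5492/3 + ((⅓)*(-7) + 84*(-96)) = 5492/3 + (-7/3 - 8064) = 5492/3 - 24199/3 = -18707/3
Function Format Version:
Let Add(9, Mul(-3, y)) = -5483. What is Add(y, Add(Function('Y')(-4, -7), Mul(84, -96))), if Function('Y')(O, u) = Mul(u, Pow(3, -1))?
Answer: Rational(-18707, 3) ≈ -6235.7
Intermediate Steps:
Function('Y')(O, u) = Mul(Rational(1, 3), u) (Function('Y')(O, u) = Mul(u, Rational(1, 3)) = Mul(Rational(1, 3), u))
y = Rational(5492, 3) (y = Add(3, Mul(Rational(-1, 3), -5483)) = Add(3, Rational(5483, 3)) = Rational(5492, 3) ≈ 1830.7)
Add(y, Add(Function('Y')(-4, -7), Mul(84, -96))) = Add(Rational(5492, 3), Add(Mul(Rational(1, 3), -7), Mul(84, -96))) = Add(Rational(5492, 3), Add(Rational(-7, 3), -8064)) = Add(Rational(5492, 3), Rational(-24199, 3)) = Rational(-18707, 3)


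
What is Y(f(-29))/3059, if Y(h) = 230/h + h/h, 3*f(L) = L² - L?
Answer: 52/88711 ≈ 0.00058617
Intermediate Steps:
f(L) = -L/3 + L²/3 (f(L) = (L² - L)/3 = -L/3 + L²/3)
Y(h) = 1 + 230/h (Y(h) = 230/h + 1 = 1 + 230/h)
Y(f(-29))/3059 = ((230 + (⅓)*(-29)*(-1 - 29))/(((⅓)*(-29)*(-1 - 29))))/3059 = ((230 + (⅓)*(-29)*(-30))/(((⅓)*(-29)*(-30))))*(1/3059) = ((230 + 290)/290)*(1/3059) = ((1/290)*520)*(1/3059) = (52/29)*(1/3059) = 52/88711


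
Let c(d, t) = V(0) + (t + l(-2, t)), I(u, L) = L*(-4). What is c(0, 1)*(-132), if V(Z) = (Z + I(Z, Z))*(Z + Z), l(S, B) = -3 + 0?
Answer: 264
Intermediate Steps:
l(S, B) = -3
I(u, L) = -4*L
V(Z) = -6*Z² (V(Z) = (Z - 4*Z)*(Z + Z) = (-3*Z)*(2*Z) = -6*Z²)
c(d, t) = -3 + t (c(d, t) = -6*0² + (t - 3) = -6*0 + (-3 + t) = 0 + (-3 + t) = -3 + t)
c(0, 1)*(-132) = (-3 + 1)*(-132) = -2*(-132) = 264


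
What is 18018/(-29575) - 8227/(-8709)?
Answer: 949393/2830425 ≈ 0.33542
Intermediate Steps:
18018/(-29575) - 8227/(-8709) = 18018*(-1/29575) - 8227*(-1/8709) = -198/325 + 8227/8709 = 949393/2830425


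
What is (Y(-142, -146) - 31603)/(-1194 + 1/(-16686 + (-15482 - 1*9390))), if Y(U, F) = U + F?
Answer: 1325326178/49620253 ≈ 26.709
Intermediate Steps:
Y(U, F) = F + U
(Y(-142, -146) - 31603)/(-1194 + 1/(-16686 + (-15482 - 1*9390))) = ((-146 - 142) - 31603)/(-1194 + 1/(-16686 + (-15482 - 1*9390))) = (-288 - 31603)/(-1194 + 1/(-16686 + (-15482 - 9390))) = -31891/(-1194 + 1/(-16686 - 24872)) = -31891/(-1194 + 1/(-41558)) = -31891/(-1194 - 1/41558) = -31891/(-49620253/41558) = -31891*(-41558/49620253) = 1325326178/49620253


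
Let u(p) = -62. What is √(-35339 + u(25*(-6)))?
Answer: I*√35401 ≈ 188.15*I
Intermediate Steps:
√(-35339 + u(25*(-6))) = √(-35339 - 62) = √(-35401) = I*√35401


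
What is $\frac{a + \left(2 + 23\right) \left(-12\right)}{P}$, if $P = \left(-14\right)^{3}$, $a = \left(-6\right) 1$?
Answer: $\frac{153}{1372} \approx 0.11152$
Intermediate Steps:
$a = -6$
$P = -2744$
$\frac{a + \left(2 + 23\right) \left(-12\right)}{P} = \frac{-6 + \left(2 + 23\right) \left(-12\right)}{-2744} = \left(-6 + 25 \left(-12\right)\right) \left(- \frac{1}{2744}\right) = \left(-6 - 300\right) \left(- \frac{1}{2744}\right) = \left(-306\right) \left(- \frac{1}{2744}\right) = \frac{153}{1372}$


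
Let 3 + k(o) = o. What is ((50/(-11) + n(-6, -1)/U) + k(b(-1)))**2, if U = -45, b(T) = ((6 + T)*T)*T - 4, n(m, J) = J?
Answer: 10426441/245025 ≈ 42.553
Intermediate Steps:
b(T) = -4 + T**2*(6 + T) (b(T) = (T*(6 + T))*T - 4 = T**2*(6 + T) - 4 = -4 + T**2*(6 + T))
k(o) = -3 + o
((50/(-11) + n(-6, -1)/U) + k(b(-1)))**2 = ((50/(-11) - 1/(-45)) + (-3 + (-4 + (-1)**3 + 6*(-1)**2)))**2 = ((50*(-1/11) - 1*(-1/45)) + (-3 + (-4 - 1 + 6*1)))**2 = ((-50/11 + 1/45) + (-3 + (-4 - 1 + 6)))**2 = (-2239/495 + (-3 + 1))**2 = (-2239/495 - 2)**2 = (-3229/495)**2 = 10426441/245025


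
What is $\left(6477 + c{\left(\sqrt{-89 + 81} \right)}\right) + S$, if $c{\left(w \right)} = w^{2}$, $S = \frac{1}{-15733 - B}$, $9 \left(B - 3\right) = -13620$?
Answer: $\frac{276019289}{42668} \approx 6469.0$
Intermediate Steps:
$B = - \frac{4531}{3}$ ($B = 3 + \frac{1}{9} \left(-13620\right) = 3 - \frac{4540}{3} = - \frac{4531}{3} \approx -1510.3$)
$S = - \frac{3}{42668}$ ($S = \frac{1}{-15733 - - \frac{4531}{3}} = \frac{1}{-15733 + \frac{4531}{3}} = \frac{1}{- \frac{42668}{3}} = - \frac{3}{42668} \approx -7.031 \cdot 10^{-5}$)
$\left(6477 + c{\left(\sqrt{-89 + 81} \right)}\right) + S = \left(6477 + \left(\sqrt{-89 + 81}\right)^{2}\right) - \frac{3}{42668} = \left(6477 + \left(\sqrt{-8}\right)^{2}\right) - \frac{3}{42668} = \left(6477 + \left(2 i \sqrt{2}\right)^{2}\right) - \frac{3}{42668} = \left(6477 - 8\right) - \frac{3}{42668} = 6469 - \frac{3}{42668} = \frac{276019289}{42668}$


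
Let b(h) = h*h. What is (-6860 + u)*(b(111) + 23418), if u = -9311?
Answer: -577935369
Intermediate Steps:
b(h) = h²
(-6860 + u)*(b(111) + 23418) = (-6860 - 9311)*(111² + 23418) = -16171*(12321 + 23418) = -16171*35739 = -577935369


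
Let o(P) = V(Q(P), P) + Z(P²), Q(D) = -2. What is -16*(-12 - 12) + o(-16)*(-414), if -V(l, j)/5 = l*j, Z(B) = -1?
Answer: 67038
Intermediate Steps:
V(l, j) = -5*j*l (V(l, j) = -5*l*j = -5*j*l)
o(P) = -1 + 10*P (o(P) = -5*P*(-2) - 1 = 10*P - 1 = -1 + 10*P)
-16*(-12 - 12) + o(-16)*(-414) = -16*(-12 - 12) + (-1 + 10*(-16))*(-414) = -16*(-24) + (-1 - 160)*(-414) = 384 - 161*(-414) = 384 + 66654 = 67038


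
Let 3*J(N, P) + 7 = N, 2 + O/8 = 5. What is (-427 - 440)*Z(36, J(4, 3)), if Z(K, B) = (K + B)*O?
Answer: -728280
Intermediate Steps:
O = 24 (O = -16 + 8*5 = -16 + 40 = 24)
J(N, P) = -7/3 + N/3
Z(K, B) = 24*B + 24*K (Z(K, B) = (K + B)*24 = (B + K)*24 = 24*B + 24*K)
(-427 - 440)*Z(36, J(4, 3)) = (-427 - 440)*(24*(-7/3 + (1/3)*4) + 24*36) = -867*(24*(-7/3 + 4/3) + 864) = -867*(24*(-1) + 864) = -867*(-24 + 864) = -867*840 = -728280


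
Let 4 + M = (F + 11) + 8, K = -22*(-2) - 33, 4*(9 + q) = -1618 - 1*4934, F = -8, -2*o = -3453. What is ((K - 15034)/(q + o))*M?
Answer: -210322/159 ≈ -1322.8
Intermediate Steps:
o = 3453/2 (o = -½*(-3453) = 3453/2 ≈ 1726.5)
q = -1647 (q = -9 + (-1618 - 1*4934)/4 = -9 + (-1618 - 4934)/4 = -9 + (¼)*(-6552) = -9 - 1638 = -1647)
K = 11 (K = 44 - 33 = 11)
M = 7 (M = -4 + ((-8 + 11) + 8) = -4 + (3 + 8) = -4 + 11 = 7)
((K - 15034)/(q + o))*M = ((11 - 15034)/(-1647 + 3453/2))*7 = -15023/159/2*7 = -15023*2/159*7 = -30046/159*7 = -210322/159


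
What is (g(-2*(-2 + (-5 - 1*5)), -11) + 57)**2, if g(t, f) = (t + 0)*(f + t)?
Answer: 136161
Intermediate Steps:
g(t, f) = t*(f + t)
(g(-2*(-2 + (-5 - 1*5)), -11) + 57)**2 = ((-2*(-2 + (-5 - 1*5)))*(-11 - 2*(-2 + (-5 - 1*5))) + 57)**2 = ((-2*(-2 + (-5 - 5)))*(-11 - 2*(-2 + (-5 - 5))) + 57)**2 = ((-2*(-2 - 10))*(-11 - 2*(-2 - 10)) + 57)**2 = ((-2*(-12))*(-11 - 2*(-12)) + 57)**2 = (24*(-11 + 24) + 57)**2 = (24*13 + 57)**2 = (312 + 57)**2 = 369**2 = 136161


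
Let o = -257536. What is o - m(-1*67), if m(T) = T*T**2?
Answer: 43227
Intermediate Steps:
m(T) = T**3
o - m(-1*67) = -257536 - (-1*67)**3 = -257536 - 1*(-67)**3 = -257536 - 1*(-300763) = -257536 + 300763 = 43227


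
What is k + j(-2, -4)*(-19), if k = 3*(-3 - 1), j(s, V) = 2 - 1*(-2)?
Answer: -88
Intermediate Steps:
j(s, V) = 4 (j(s, V) = 2 + 2 = 4)
k = -12 (k = 3*(-4) = -12)
k + j(-2, -4)*(-19) = -12 + 4*(-19) = -12 - 76 = -88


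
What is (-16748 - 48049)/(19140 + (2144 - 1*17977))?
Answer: -64797/3307 ≈ -19.594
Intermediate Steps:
(-16748 - 48049)/(19140 + (2144 - 1*17977)) = -64797/(19140 + (2144 - 17977)) = -64797/(19140 - 15833) = -64797/3307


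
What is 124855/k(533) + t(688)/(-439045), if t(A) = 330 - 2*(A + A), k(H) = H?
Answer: 54818254401/234010985 ≈ 234.26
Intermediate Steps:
t(A) = 330 - 4*A (t(A) = 330 - 2*2*A = 330 - 4*A)
124855/k(533) + t(688)/(-439045) = 124855/533 + (330 - 4*688)/(-439045) = 124855*(1/533) + (330 - 2752)*(-1/439045) = 124855/533 - 2422*(-1/439045) = 124855/533 + 2422/439045 = 54818254401/234010985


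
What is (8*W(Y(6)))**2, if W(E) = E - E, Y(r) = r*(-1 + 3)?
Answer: 0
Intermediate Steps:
Y(r) = 2*r (Y(r) = r*2 = 2*r)
W(E) = 0
(8*W(Y(6)))**2 = (8*0)**2 = 0**2 = 0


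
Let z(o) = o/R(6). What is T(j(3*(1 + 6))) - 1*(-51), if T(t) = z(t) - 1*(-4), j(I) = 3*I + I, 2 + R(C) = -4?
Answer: 41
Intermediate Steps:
R(C) = -6 (R(C) = -2 - 4 = -6)
z(o) = -o/6 (z(o) = o/(-6) = o*(-1/6) = -o/6)
j(I) = 4*I
T(t) = 4 - t/6 (T(t) = -t/6 - 1*(-4) = -t/6 + 4 = 4 - t/6)
T(j(3*(1 + 6))) - 1*(-51) = (4 - 2*3*(1 + 6)/3) - 1*(-51) = (4 - 2*3*7/3) + 51 = (4 - 2*21/3) + 51 = (4 - 1/6*84) + 51 = (4 - 14) + 51 = -10 + 51 = 41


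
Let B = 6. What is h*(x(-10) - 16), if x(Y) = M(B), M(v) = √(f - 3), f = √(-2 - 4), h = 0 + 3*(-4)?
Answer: 192 - 12*√(-3 + I*√6) ≈ 184.07 - 22.245*I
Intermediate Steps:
h = -12 (h = 0 - 12 = -12)
f = I*√6 (f = √(-6) = I*√6 ≈ 2.4495*I)
M(v) = √(-3 + I*√6) (M(v) = √(I*√6 - 3) = √(-3 + I*√6))
x(Y) = √(-3 + I*√6)
h*(x(-10) - 16) = -12*(√(-3 + I*√6) - 16) = -12*(-16 + √(-3 + I*√6)) = 192 - 12*√(-3 + I*√6)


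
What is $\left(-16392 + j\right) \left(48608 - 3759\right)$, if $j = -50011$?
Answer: $-2978108147$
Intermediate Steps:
$\left(-16392 + j\right) \left(48608 - 3759\right) = \left(-16392 - 50011\right) \left(48608 - 3759\right) = \left(-66403\right) 44849 = -2978108147$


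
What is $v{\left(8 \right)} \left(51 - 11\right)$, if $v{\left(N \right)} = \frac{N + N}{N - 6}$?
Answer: $320$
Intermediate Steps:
$v{\left(N \right)} = \frac{2 N}{-6 + N}$
$v{\left(8 \right)} \left(51 - 11\right) = 2 \cdot 8 \frac{1}{-6 + 8} \left(51 - 11\right) = 2 \cdot 8 \cdot \frac{1}{2} \left(51 - 11\right) = 8 \cdot 40 = 320$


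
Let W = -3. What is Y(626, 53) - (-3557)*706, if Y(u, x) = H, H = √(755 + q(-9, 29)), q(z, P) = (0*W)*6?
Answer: 2511242 + √755 ≈ 2.5113e+6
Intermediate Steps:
q(z, P) = 0 (q(z, P) = (0*(-3))*6 = 0*6 = 0)
H = √755 (H = √(755 + 0) = √755 ≈ 27.477)
Y(u, x) = √755
Y(626, 53) - (-3557)*706 = √755 - (-3557)*706 = √755 - 1*(-2511242) = √755 + 2511242 = 2511242 + √755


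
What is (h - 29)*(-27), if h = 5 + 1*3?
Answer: 567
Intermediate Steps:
h = 8 (h = 5 + 3 = 8)
(h - 29)*(-27) = (8 - 29)*(-27) = -21*(-27) = 567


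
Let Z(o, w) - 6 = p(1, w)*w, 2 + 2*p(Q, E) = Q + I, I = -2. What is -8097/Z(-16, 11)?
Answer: 5398/7 ≈ 771.14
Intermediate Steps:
p(Q, E) = -2 + Q/2 (p(Q, E) = -1 + (Q - 2)/2 = -1 + (-2 + Q)/2 = -1 + (-1 + Q/2) = -2 + Q/2)
Z(o, w) = 6 - 3*w/2 (Z(o, w) = 6 + (-2 + (½)*1)*w = 6 + (-2 + ½)*w = 6 - 3*w/2)
-8097/Z(-16, 11) = -8097/(6 - 3/2*11) = -8097/(6 - 33/2) = -8097/(-21/2) = -8097*(-2/21) = 5398/7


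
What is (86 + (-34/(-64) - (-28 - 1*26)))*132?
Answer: 148401/8 ≈ 18550.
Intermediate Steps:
(86 + (-34/(-64) - (-28 - 1*26)))*132 = (86 + (-34*(-1/64) - (-28 - 26)))*132 = (86 + (17/32 - 1*(-54)))*132 = (86 + (17/32 + 54))*132 = (86 + 1745/32)*132 = (4497/32)*132 = 148401/8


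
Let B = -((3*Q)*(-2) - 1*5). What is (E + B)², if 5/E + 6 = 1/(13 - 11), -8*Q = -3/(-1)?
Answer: 6561/1936 ≈ 3.3889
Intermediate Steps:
Q = -3/8 (Q = -(-3)/(8*(-1)) = -(-3)*(-1)/8 = -⅛*3 = -3/8 ≈ -0.37500)
B = 11/4 (B = -((3*(-3/8))*(-2) - 1*5) = -(-9/8*(-2) - 5) = -(9/4 - 5) = -1*(-11/4) = 11/4 ≈ 2.7500)
E = -10/11 (E = 5/(-6 + 1/(13 - 11)) = 5/(-6 + 1/2) = 5/(-6 + ½) = 5/(-11/2) = 5*(-2/11) = -10/11 ≈ -0.90909)
(E + B)² = (-10/11 + 11/4)² = (81/44)² = 6561/1936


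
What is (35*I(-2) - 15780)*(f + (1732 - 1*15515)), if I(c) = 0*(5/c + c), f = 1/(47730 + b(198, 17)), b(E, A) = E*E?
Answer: 3151295774230/14489 ≈ 2.1750e+8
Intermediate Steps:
b(E, A) = E**2
f = 1/86934 (f = 1/(47730 + 198**2) = 1/(47730 + 39204) = 1/86934 ≈ 1.1503e-5)
I(c) = 0 (I(c) = 0*(c + 5/c) = 0)
(35*I(-2) - 15780)*(f + (1732 - 1*15515)) = (35*0 - 15780)*(1/86934 + (1732 - 1*15515)) = (0 - 15780)*(1/86934 + (1732 - 15515)) = -15780*(1/86934 - 13783) = -15780*(-1198211321/86934) = 3151295774230/14489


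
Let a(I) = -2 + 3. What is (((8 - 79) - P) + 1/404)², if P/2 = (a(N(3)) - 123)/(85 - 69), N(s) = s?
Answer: 126810121/40804 ≈ 3107.8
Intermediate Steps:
a(I) = 1
P = -61/4 (P = 2*((1 - 123)/(85 - 69)) = 2*(-122/16) = 2*(-122*1/16) = 2*(-61/8) = -61/4 ≈ -15.250)
(((8 - 79) - P) + 1/404)² = (((8 - 79) - 1*(-61/4)) + 1/404)² = ((-71 + 61/4) + 1/404)² = (-223/4 + 1/404)² = (-11261/202)² = 126810121/40804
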